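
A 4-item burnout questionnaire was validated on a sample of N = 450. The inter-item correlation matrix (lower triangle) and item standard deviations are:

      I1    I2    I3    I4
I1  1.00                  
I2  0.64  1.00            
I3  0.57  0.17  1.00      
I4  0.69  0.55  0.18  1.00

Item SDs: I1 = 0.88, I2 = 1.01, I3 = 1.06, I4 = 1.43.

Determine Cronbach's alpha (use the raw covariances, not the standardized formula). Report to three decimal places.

α = 0.753

Σσ²ᵢ = 0.88² + 1.01² + 1.06² + 1.43² = 4.9630
Covariances σ_ij = r_ij · s_i · s_j:
  σ(I1,I2) = 0.64 × 0.88 × 1.01 = 0.5688
  σ(I1,I3) = 0.57 × 0.88 × 1.06 = 0.5317
  σ(I1,I4) = 0.69 × 0.88 × 1.43 = 0.8683
  σ(I2,I3) = 0.17 × 1.01 × 1.06 = 0.1820
  σ(I2,I4) = 0.55 × 1.01 × 1.43 = 0.7944
  σ(I3,I4) = 0.18 × 1.06 × 1.43 = 0.2728
σ²_T = Σσ²ᵢ + 2·Σσ_ij = 4.9630 + 2 × 3.2180 = 11.3990
α = (4/3)·(1 − 4.9630/11.3990) = 0.753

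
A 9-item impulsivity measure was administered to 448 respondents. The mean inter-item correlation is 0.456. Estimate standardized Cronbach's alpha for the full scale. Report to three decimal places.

Standardized α = k·r̄ / (1 + (k−1)·r̄) = 9 × 0.456 / (1 + 8 × 0.456)
  = 4.1040 / 4.6480 = 0.883

α = 0.883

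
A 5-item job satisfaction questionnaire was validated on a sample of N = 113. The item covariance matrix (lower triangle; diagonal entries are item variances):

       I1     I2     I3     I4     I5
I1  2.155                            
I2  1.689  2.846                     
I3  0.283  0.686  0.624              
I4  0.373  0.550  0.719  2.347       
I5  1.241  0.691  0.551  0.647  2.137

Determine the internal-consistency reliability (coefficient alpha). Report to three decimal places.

Σσᵢ² = 2.155 + 2.846 + 0.624 + 2.347 + 2.137 = 10.109
Sum of off-diagonal covariances = 7.430
total variance = 10.109 + 2 × 7.430 = 24.969
α = (k/(k−1))·(1 − Σσᵢ²/total variance) = (5/4)·(1 − 10.109/24.969) = 0.744

coefficient alpha = 0.744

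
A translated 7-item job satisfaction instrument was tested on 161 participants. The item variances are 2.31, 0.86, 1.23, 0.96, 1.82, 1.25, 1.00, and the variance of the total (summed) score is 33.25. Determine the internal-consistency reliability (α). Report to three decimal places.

α = 0.836

ΣVar(i) = 2.31 + 0.86 + 1.23 + 0.96 + 1.82 + 1.25 + 1.00 = 9.43
α = (k/(k−1))·(1 − ΣVar(i)/σ²_T) = (7/6)·(1 − 9.43/33.25) = 0.836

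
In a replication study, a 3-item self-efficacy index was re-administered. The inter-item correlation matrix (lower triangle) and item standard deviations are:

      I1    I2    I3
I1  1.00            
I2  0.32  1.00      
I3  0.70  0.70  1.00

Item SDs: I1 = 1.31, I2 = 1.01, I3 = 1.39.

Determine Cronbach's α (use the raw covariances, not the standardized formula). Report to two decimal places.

Σσ²ᵢ = 1.31² + 1.01² + 1.39² = 4.6683
Covariances σ_ij = r_ij · s_i · s_j:
  σ(I1,I2) = 0.32 × 1.31 × 1.01 = 0.4234
  σ(I1,I3) = 0.70 × 1.31 × 1.39 = 1.2746
  σ(I2,I3) = 0.70 × 1.01 × 1.39 = 0.9827
σ²_T = Σσ²ᵢ + 2·Σσ_ij = 4.6683 + 2 × 2.6807 = 10.0297
α = (3/2)·(1 − 4.6683/10.0297) = 0.80

α = 0.80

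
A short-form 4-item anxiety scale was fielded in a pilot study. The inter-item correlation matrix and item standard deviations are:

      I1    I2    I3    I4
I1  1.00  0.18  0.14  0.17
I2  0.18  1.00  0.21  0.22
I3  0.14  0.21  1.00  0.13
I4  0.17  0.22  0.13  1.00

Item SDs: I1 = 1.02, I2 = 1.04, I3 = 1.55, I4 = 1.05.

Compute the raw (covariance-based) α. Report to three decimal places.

α = 0.440

Σσ²ᵢ = 1.02² + 1.04² + 1.55² + 1.05² = 5.6270
Covariances σ_ij = r_ij · s_i · s_j:
  σ(I1,I2) = 0.18 × 1.02 × 1.04 = 0.1909
  σ(I1,I3) = 0.14 × 1.02 × 1.55 = 0.2213
  σ(I1,I4) = 0.17 × 1.02 × 1.05 = 0.1821
  σ(I2,I3) = 0.21 × 1.04 × 1.55 = 0.3385
  σ(I2,I4) = 0.22 × 1.04 × 1.05 = 0.2402
  σ(I3,I4) = 0.13 × 1.55 × 1.05 = 0.2116
σ²_T = Σσ²ᵢ + 2·Σσ_ij = 5.6270 + 2 × 1.3846 = 8.3962
α = (4/3)·(1 − 5.6270/8.3962) = 0.440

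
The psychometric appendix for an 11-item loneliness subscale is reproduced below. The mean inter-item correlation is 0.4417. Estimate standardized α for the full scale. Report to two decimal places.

standardized α = 0.90

Standardized α = k·r̄ / (1 + (k−1)·r̄) = 11 × 0.4417 / (1 + 10 × 0.4417)
  = 4.8587 / 5.4170 = 0.90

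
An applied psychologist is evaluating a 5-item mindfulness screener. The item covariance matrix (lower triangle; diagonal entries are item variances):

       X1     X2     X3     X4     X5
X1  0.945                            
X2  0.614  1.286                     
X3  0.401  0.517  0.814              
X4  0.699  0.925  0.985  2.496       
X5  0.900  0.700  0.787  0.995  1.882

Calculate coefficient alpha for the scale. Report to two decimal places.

ΣVar(i) = 0.945 + 1.286 + 0.814 + 2.496 + 1.882 = 7.423
Sum of the distinct covariances = 7.523
σ²_T = 7.423 + 2 × 7.523 = 22.469
α = (k/(k−1))·(1 − ΣVar(i)/σ²_T) = (5/4)·(1 − 7.423/22.469) = 0.84

α = 0.84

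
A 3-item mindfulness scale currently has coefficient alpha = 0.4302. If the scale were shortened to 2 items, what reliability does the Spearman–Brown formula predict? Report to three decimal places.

Length factor m = 2/3 = 0.6667
α' = m·α / (1 − (1−m)·α)
   = 2/3 × 0.4302 / (1 − (1 − 2/3) × 0.4302)
   = 0.2868 / 0.8566 = 0.335

predicted reliability = 0.335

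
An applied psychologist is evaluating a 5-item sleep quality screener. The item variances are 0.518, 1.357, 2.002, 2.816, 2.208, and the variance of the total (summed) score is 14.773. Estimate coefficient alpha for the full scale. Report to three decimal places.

ΣVar(i) = 0.518 + 1.357 + 2.002 + 2.816 + 2.208 = 8.901
α = (k/(k−1))·(1 − ΣVar(i)/total variance) = (5/4)·(1 − 8.901/14.773) = 0.497

coefficient alpha = 0.497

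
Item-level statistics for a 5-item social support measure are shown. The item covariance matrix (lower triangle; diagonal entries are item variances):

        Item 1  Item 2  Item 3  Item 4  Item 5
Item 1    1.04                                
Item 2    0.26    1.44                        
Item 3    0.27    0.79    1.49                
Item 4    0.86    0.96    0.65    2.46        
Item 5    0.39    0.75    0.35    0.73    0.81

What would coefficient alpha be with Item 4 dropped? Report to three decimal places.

Remaining items: Item 1, Item 2, Item 3, Item 5 (k = 4).
sum of item variances = 1.04 + 1.44 + 1.49 + 0.81 = 4.78
σ²_total = 4.78 + 2 × 2.81 = 10.40
α (item deleted) = (4/3)·(1 − 4.78/10.40) = 0.721

α = 0.721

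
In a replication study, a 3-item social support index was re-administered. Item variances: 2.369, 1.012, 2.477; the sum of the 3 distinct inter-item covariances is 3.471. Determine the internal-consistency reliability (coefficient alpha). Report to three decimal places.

sum of item variances = 2.369 + 1.012 + 2.477 = 5.858
Sum of distinct covariances = 3.471
σ²_total = sum of item variances + 2·Σcov = 5.858 + 2 × 3.471 = 12.800
α = (3/2)·(1 − 5.858/12.800) = 0.814

coefficient alpha = 0.814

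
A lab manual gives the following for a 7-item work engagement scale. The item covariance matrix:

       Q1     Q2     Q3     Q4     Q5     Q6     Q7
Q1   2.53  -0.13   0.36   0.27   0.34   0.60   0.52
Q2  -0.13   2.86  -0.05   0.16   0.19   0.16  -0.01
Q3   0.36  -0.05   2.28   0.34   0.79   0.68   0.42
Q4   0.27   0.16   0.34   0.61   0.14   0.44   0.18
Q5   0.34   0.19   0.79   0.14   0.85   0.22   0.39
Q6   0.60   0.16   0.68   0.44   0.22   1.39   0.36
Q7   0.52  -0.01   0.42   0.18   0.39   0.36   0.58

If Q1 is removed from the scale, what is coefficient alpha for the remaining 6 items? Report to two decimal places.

Remaining items: Q2, Q3, Q4, Q5, Q6, Q7 (k = 6).
Σσ²ᵢ = 2.86 + 2.28 + 0.61 + 0.85 + 1.39 + 0.58 = 8.57
σ²_T = 8.57 + 2 × 4.41 = 17.39
α (item deleted) = (6/5)·(1 − 8.57/17.39) = 0.61

coefficient alpha = 0.61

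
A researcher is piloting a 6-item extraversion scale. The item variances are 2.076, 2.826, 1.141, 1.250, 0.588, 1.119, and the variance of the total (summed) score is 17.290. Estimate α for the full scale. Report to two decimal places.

Σσ²ᵢ = 2.076 + 2.826 + 1.141 + 1.250 + 0.588 + 1.119 = 9.000
α = (k/(k−1))·(1 − Σσ²ᵢ/σ²_T) = (6/5)·(1 − 9.000/17.290) = 0.58

α = 0.58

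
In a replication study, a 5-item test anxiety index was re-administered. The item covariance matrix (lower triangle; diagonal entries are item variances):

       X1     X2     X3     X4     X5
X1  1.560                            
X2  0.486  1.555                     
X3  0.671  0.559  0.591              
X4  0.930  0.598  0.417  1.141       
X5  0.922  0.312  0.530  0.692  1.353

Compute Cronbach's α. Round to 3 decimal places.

ΣVar(i) = 1.560 + 1.555 + 0.591 + 1.141 + 1.353 = 6.200
Sum of off-diagonal covariances = 6.117
Var(T) = 6.200 + 2 × 6.117 = 18.434
α = (k/(k−1))·(1 − ΣVar(i)/Var(T)) = (5/4)·(1 − 6.200/18.434) = 0.830

α = 0.830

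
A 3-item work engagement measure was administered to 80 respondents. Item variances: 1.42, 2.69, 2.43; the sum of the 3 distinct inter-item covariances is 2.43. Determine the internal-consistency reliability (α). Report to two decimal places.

Σσᵢ² = 1.42 + 2.69 + 2.43 = 6.54
Sum of distinct covariances = 2.43
Var(T) = Σσᵢ² + 2·Σcov = 6.54 + 2 × 2.43 = 11.40
α = (3/2)·(1 − 6.54/11.40) = 0.64

α = 0.64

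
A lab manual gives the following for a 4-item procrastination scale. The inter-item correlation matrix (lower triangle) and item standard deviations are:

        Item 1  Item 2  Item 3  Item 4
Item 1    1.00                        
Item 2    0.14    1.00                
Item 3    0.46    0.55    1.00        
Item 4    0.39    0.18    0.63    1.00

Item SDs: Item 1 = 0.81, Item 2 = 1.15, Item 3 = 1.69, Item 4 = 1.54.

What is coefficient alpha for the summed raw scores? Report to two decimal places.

Σσ²ᵢ = 0.81² + 1.15² + 1.69² + 1.54² = 7.2063
Covariances σ_ij = r_ij · s_i · s_j:
  σ(Item 1,Item 2) = 0.14 × 0.81 × 1.15 = 0.1304
  σ(Item 1,Item 3) = 0.46 × 0.81 × 1.69 = 0.6297
  σ(Item 1,Item 4) = 0.39 × 0.81 × 1.54 = 0.4865
  σ(Item 2,Item 3) = 0.55 × 1.15 × 1.69 = 1.0689
  σ(Item 2,Item 4) = 0.18 × 1.15 × 1.54 = 0.3188
  σ(Item 3,Item 4) = 0.63 × 1.69 × 1.54 = 1.6396
σ²_T = Σσ²ᵢ + 2·Σσ_ij = 7.2063 + 2 × 4.2739 = 15.7541
α = (4/3)·(1 − 7.2063/15.7541) = 0.72

coefficient alpha = 0.72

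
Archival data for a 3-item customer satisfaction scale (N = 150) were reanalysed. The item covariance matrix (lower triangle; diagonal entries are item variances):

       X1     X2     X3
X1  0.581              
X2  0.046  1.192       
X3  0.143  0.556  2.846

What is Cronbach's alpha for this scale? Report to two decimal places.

Σσ²ᵢ = 0.581 + 1.192 + 2.846 = 4.619
Σ_{i<j} σ_ij = 0.745
σ²_total = 4.619 + 2 × 0.745 = 6.109
α = (k/(k−1))·(1 − Σσ²ᵢ/σ²_total) = (3/2)·(1 − 4.619/6.109) = 0.37

Cronbach's alpha = 0.37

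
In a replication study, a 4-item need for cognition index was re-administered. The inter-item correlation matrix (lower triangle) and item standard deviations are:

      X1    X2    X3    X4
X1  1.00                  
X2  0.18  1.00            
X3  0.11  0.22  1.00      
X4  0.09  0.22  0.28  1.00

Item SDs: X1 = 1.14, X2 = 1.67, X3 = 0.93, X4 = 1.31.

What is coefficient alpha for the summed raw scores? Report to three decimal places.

Σσ²ᵢ = 1.14² + 1.67² + 0.93² + 1.31² = 6.6695
Covariances σ_ij = r_ij · s_i · s_j:
  σ(X1,X2) = 0.18 × 1.14 × 1.67 = 0.3427
  σ(X1,X3) = 0.11 × 1.14 × 0.93 = 0.1166
  σ(X1,X4) = 0.09 × 1.14 × 1.31 = 0.1344
  σ(X2,X3) = 0.22 × 1.67 × 0.93 = 0.3417
  σ(X2,X4) = 0.22 × 1.67 × 1.31 = 0.4813
  σ(X3,X4) = 0.28 × 0.93 × 1.31 = 0.3411
σ²_T = Σσ²ᵢ + 2·Σσ_ij = 6.6695 + 2 × 1.7578 = 10.1851
α = (4/3)·(1 − 6.6695/10.1851) = 0.460

α = 0.460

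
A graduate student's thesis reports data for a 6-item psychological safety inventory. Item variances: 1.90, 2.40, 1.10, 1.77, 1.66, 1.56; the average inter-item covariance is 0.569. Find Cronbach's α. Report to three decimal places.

Cronbach's α = 0.746

ΣVar(i) = 1.90 + 2.40 + 1.10 + 1.77 + 1.66 + 1.56 = 10.39
Sum of the 15 distinct covariances = 15 × 0.569 = 8.535
Var(T) = ΣVar(i) + 2·Σcov = 10.39 + 2 × 8.535 = 27.460
α = (6/5)·(1 − 10.39/27.460) = 0.746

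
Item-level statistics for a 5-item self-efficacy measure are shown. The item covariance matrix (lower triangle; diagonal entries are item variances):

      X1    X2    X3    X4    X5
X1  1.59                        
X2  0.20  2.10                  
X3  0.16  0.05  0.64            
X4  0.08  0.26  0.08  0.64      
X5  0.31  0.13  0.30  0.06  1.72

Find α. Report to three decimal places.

ΣVar(i) = 1.59 + 2.10 + 0.64 + 0.64 + 1.72 = 6.69
Sum of off-diagonal covariances = 1.63
total variance = 6.69 + 2 × 1.63 = 9.95
α = (k/(k−1))·(1 − ΣVar(i)/total variance) = (5/4)·(1 − 6.69/9.95) = 0.410

α = 0.410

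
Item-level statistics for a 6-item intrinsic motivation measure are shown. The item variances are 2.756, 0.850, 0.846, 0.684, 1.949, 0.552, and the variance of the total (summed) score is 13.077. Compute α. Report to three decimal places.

Σσᵢ² = 2.756 + 0.850 + 0.846 + 0.684 + 1.949 + 0.552 = 7.637
α = (k/(k−1))·(1 − Σσᵢ²/σ²_total) = (6/5)·(1 − 7.637/13.077) = 0.499

α = 0.499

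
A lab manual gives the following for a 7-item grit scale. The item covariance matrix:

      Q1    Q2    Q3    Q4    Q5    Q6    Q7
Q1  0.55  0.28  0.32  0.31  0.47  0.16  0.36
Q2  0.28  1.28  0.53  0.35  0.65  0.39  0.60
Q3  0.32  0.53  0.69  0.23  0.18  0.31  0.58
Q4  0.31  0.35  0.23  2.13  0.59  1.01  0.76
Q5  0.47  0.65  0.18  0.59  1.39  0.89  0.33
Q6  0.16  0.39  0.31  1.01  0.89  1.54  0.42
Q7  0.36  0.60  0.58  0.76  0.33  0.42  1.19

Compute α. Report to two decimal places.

sum of item variances = 0.55 + 1.28 + 0.69 + 2.13 + 1.39 + 1.54 + 1.19 = 8.77
Sum of off-diagonal covariances = 9.72
σ²_T = 8.77 + 2 × 9.72 = 28.21
α = (k/(k−1))·(1 − sum of item variances/σ²_T) = (7/6)·(1 − 8.77/28.21) = 0.80

α = 0.80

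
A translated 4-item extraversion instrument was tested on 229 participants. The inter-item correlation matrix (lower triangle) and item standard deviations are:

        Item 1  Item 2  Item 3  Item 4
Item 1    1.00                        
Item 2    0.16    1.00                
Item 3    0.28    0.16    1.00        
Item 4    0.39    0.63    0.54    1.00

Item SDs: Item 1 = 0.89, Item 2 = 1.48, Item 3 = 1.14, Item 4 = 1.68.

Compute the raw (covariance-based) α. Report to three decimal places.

Σσ²ᵢ = 0.89² + 1.48² + 1.14² + 1.68² = 7.1045
Covariances σ_ij = r_ij · s_i · s_j:
  σ(Item 1,Item 2) = 0.16 × 0.89 × 1.48 = 0.2108
  σ(Item 1,Item 3) = 0.28 × 0.89 × 1.14 = 0.2841
  σ(Item 1,Item 4) = 0.39 × 0.89 × 1.68 = 0.5831
  σ(Item 2,Item 3) = 0.16 × 1.48 × 1.14 = 0.2700
  σ(Item 2,Item 4) = 0.63 × 1.48 × 1.68 = 1.5664
  σ(Item 3,Item 4) = 0.54 × 1.14 × 1.68 = 1.0342
σ²_T = Σσ²ᵢ + 2·Σσ_ij = 7.1045 + 2 × 3.9486 = 15.0017
α = (4/3)·(1 − 7.1045/15.0017) = 0.702

α = 0.702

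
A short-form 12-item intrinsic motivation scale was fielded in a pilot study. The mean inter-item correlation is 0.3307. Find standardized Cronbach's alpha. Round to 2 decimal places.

α = 0.86

Standardized α = k·r̄ / (1 + (k−1)·r̄) = 12 × 0.3307 / (1 + 11 × 0.3307)
  = 3.9684 / 4.6377 = 0.86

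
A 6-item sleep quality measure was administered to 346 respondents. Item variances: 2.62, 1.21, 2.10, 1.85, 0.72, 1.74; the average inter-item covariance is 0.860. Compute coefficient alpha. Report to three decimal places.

Σσ²ᵢ = 2.62 + 1.21 + 2.10 + 1.85 + 0.72 + 1.74 = 10.24
Sum of the 15 distinct covariances = 15 × 0.860 = 12.900
total variance = Σσ²ᵢ + 2·Σcov = 10.24 + 2 × 12.900 = 36.040
α = (6/5)·(1 − 10.24/36.040) = 0.859

coefficient alpha = 0.859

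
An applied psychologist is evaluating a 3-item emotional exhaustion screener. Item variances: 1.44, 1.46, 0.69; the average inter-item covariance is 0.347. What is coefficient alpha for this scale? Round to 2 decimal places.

α = 0.55

Σσ²ᵢ = 1.44 + 1.46 + 0.69 = 3.59
Sum of the 3 distinct covariances = 3 × 0.347 = 1.041
σ²_T = Σσ²ᵢ + 2·Σcov = 3.59 + 2 × 1.041 = 5.672
α = (3/2)·(1 − 3.59/5.672) = 0.55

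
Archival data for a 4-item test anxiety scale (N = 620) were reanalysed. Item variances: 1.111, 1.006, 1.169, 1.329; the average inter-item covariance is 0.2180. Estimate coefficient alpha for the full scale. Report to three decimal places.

α = 0.482

ΣVar(i) = 1.111 + 1.006 + 1.169 + 1.329 = 4.615
Sum of the 6 distinct covariances = 6 × 0.2180 = 1.3080
σ²_T = ΣVar(i) + 2·Σcov = 4.615 + 2 × 1.3080 = 7.2310
α = (4/3)·(1 − 4.615/7.2310) = 0.482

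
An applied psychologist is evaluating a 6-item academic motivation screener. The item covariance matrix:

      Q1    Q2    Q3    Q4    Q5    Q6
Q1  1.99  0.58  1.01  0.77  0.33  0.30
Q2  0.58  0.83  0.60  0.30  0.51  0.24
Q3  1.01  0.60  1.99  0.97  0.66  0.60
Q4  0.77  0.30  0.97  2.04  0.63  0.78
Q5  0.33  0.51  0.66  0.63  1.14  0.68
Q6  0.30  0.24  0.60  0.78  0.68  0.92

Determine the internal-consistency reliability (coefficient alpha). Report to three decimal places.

ΣVar(i) = 1.99 + 0.83 + 1.99 + 2.04 + 1.14 + 0.92 = 8.91
Sum of the distinct covariances = 8.96
σ²_total = 8.91 + 2 × 8.96 = 26.83
α = (k/(k−1))·(1 − ΣVar(i)/σ²_total) = (6/5)·(1 − 8.91/26.83) = 0.801

α = 0.801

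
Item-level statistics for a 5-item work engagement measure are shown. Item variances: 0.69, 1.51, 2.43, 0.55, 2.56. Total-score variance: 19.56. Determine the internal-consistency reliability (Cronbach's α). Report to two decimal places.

Cronbach's α = 0.76

Σσ²ᵢ = 0.69 + 1.51 + 2.43 + 0.55 + 2.56 = 7.74
α = (k/(k−1))·(1 − Σσ²ᵢ/Var(T)) = (5/4)·(1 − 7.74/19.56) = 0.76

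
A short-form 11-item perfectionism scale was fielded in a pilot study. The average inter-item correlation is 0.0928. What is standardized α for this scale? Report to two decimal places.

Standardized α = k·r̄ / (1 + (k−1)·r̄) = 11 × 0.0928 / (1 + 10 × 0.0928)
  = 1.0208 / 1.9280 = 0.53

standardized α = 0.53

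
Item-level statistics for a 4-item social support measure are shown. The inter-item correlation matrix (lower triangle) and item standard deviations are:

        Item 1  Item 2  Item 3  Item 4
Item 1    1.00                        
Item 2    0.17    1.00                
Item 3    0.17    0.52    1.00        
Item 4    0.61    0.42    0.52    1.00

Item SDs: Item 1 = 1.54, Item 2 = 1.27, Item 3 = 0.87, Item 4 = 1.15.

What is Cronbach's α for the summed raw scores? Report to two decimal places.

Cronbach's α = 0.70

Σσ²ᵢ = 1.54² + 1.27² + 0.87² + 1.15² = 6.0639
Covariances σ_ij = r_ij · s_i · s_j:
  σ(Item 1,Item 2) = 0.17 × 1.54 × 1.27 = 0.3325
  σ(Item 1,Item 3) = 0.17 × 1.54 × 0.87 = 0.2278
  σ(Item 1,Item 4) = 0.61 × 1.54 × 1.15 = 1.0803
  σ(Item 2,Item 3) = 0.52 × 1.27 × 0.87 = 0.5745
  σ(Item 2,Item 4) = 0.42 × 1.27 × 1.15 = 0.6134
  σ(Item 3,Item 4) = 0.52 × 0.87 × 1.15 = 0.5203
σ²_T = Σσ²ᵢ + 2·Σσ_ij = 6.0639 + 2 × 3.3488 = 12.7615
α = (4/3)·(1 − 6.0639/12.7615) = 0.70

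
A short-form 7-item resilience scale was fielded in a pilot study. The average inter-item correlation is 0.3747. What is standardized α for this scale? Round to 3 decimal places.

standardized α = 0.807

Standardized α = k·r̄ / (1 + (k−1)·r̄) = 7 × 0.3747 / (1 + 6 × 0.3747)
  = 2.6229 / 3.2482 = 0.807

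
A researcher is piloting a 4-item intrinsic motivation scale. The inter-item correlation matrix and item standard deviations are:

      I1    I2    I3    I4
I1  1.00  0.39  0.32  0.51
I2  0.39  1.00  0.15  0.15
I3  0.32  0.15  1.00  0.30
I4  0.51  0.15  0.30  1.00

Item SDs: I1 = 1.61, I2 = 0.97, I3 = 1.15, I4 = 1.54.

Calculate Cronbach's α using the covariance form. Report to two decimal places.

Σσ²ᵢ = 1.61² + 0.97² + 1.15² + 1.54² = 7.2271
Covariances σ_ij = r_ij · s_i · s_j:
  σ(I1,I2) = 0.39 × 1.61 × 0.97 = 0.6091
  σ(I1,I3) = 0.32 × 1.61 × 1.15 = 0.5925
  σ(I1,I4) = 0.51 × 1.61 × 1.54 = 1.2645
  σ(I2,I3) = 0.15 × 0.97 × 1.15 = 0.1673
  σ(I2,I4) = 0.15 × 0.97 × 1.54 = 0.2241
  σ(I3,I4) = 0.30 × 1.15 × 1.54 = 0.5313
σ²_T = Σσ²ᵢ + 2·Σσ_ij = 7.2271 + 2 × 3.3888 = 14.0047
α = (4/3)·(1 − 7.2271/14.0047) = 0.65

α = 0.65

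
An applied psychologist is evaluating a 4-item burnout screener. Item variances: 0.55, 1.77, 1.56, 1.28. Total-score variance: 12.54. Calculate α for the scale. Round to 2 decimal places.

Σσᵢ² = 0.55 + 1.77 + 1.56 + 1.28 = 5.16
α = (k/(k−1))·(1 − Σσᵢ²/σ²_total) = (4/3)·(1 − 5.16/12.54) = 0.78

α = 0.78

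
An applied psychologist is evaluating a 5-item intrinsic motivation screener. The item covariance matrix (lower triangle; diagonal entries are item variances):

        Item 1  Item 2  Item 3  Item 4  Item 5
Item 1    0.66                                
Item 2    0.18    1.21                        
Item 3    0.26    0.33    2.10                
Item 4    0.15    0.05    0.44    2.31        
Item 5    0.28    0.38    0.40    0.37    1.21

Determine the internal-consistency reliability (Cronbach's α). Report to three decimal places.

Cronbach's α = 0.539

ΣVar(i) = 0.66 + 1.21 + 2.10 + 2.31 + 1.21 = 7.49
Σ_{i<j} σ_ij = 2.84
total variance = 7.49 + 2 × 2.84 = 13.17
α = (k/(k−1))·(1 − ΣVar(i)/total variance) = (5/4)·(1 − 7.49/13.17) = 0.539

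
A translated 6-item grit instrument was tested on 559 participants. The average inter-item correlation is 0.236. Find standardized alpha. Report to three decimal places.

Standardized α = k·r̄ / (1 + (k−1)·r̄) = 6 × 0.236 / (1 + 5 × 0.236)
  = 1.4160 / 2.1800 = 0.650

standardized alpha = 0.650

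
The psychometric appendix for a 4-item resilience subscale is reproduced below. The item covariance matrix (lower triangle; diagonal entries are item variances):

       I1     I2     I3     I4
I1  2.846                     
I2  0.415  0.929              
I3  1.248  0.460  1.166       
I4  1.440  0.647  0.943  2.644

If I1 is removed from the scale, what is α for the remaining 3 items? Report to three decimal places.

Remaining items: I2, I3, I4 (k = 3).
Σσ²ᵢ = 0.929 + 1.166 + 2.644 = 4.739
σ²_total = 4.739 + 2 × 2.050 = 8.839
α (item deleted) = (3/2)·(1 − 4.739/8.839) = 0.696

α = 0.696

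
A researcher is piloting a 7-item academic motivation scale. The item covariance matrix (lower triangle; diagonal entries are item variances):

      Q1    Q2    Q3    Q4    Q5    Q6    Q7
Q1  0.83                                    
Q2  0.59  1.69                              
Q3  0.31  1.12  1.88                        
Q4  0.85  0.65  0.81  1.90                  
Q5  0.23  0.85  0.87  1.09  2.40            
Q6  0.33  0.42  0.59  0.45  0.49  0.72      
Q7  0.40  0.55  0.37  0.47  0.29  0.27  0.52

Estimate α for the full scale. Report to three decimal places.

α = 0.825

ΣVar(i) = 0.83 + 1.69 + 1.88 + 1.90 + 2.40 + 0.72 + 0.52 = 9.94
Sum of the distinct covariances = 12.00
total variance = 9.94 + 2 × 12.00 = 33.94
α = (k/(k−1))·(1 − ΣVar(i)/total variance) = (7/6)·(1 − 9.94/33.94) = 0.825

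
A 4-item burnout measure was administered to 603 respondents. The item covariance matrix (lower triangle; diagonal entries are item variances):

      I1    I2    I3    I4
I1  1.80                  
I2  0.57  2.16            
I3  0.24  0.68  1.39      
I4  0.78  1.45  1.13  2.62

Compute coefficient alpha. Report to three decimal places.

sum of item variances = 1.80 + 2.16 + 1.39 + 2.62 = 7.97
Sum of the distinct covariances = 4.85
σ²_T = 7.97 + 2 × 4.85 = 17.67
α = (k/(k−1))·(1 − sum of item variances/σ²_T) = (4/3)·(1 − 7.97/17.67) = 0.732

coefficient alpha = 0.732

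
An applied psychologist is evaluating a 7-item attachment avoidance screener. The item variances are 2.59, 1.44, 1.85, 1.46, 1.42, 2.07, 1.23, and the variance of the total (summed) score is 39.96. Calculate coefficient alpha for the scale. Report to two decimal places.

Σσᵢ² = 2.59 + 1.44 + 1.85 + 1.46 + 1.42 + 2.07 + 1.23 = 12.06
α = (k/(k−1))·(1 − Σσᵢ²/Var(T)) = (7/6)·(1 − 12.06/39.96) = 0.81

coefficient alpha = 0.81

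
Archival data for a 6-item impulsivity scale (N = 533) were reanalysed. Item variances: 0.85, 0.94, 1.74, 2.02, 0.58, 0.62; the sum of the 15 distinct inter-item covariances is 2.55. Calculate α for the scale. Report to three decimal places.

ΣVar(i) = 0.85 + 0.94 + 1.74 + 2.02 + 0.58 + 0.62 = 6.75
Sum of distinct covariances = 2.55
σ²_T = ΣVar(i) + 2·Σcov = 6.75 + 2 × 2.55 = 11.85
α = (6/5)·(1 − 6.75/11.85) = 0.516

α = 0.516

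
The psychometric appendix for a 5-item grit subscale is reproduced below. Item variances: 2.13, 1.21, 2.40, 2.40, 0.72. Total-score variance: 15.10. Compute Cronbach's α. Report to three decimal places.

α = 0.517

sum of item variances = 2.13 + 1.21 + 2.40 + 2.40 + 0.72 = 8.86
α = (k/(k−1))·(1 − sum of item variances/σ²_total) = (5/4)·(1 − 8.86/15.10) = 0.517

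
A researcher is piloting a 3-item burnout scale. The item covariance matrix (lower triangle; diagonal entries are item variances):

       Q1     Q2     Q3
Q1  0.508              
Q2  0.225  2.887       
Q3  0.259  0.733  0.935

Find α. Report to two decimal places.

α = 0.54

Σσᵢ² = 0.508 + 2.887 + 0.935 = 4.330
Σ_{i<j} σ_ij = 1.217
σ²_T = 4.330 + 2 × 1.217 = 6.764
α = (k/(k−1))·(1 − Σσᵢ²/σ²_T) = (3/2)·(1 − 4.330/6.764) = 0.54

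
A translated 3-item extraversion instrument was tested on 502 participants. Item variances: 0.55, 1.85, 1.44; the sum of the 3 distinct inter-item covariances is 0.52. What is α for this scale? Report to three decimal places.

sum of item variances = 0.55 + 1.85 + 1.44 = 3.84
Sum of distinct covariances = 0.52
Var(T) = sum of item variances + 2·Σcov = 3.84 + 2 × 0.52 = 4.88
α = (3/2)·(1 − 3.84/4.88) = 0.320

α = 0.320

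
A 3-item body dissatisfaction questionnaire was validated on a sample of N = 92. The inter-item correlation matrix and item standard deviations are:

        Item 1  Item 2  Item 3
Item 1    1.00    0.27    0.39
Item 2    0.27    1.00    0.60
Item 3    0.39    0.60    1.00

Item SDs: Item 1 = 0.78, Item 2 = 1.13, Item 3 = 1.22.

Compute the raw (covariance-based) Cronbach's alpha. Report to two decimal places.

Cronbach's alpha = 0.69

Σσ²ᵢ = 0.78² + 1.13² + 1.22² = 3.3737
Covariances σ_ij = r_ij · s_i · s_j:
  σ(Item 1,Item 2) = 0.27 × 0.78 × 1.13 = 0.2380
  σ(Item 1,Item 3) = 0.39 × 0.78 × 1.22 = 0.3711
  σ(Item 2,Item 3) = 0.60 × 1.13 × 1.22 = 0.8272
σ²_T = Σσ²ᵢ + 2·Σσ_ij = 3.3737 + 2 × 1.4363 = 6.2463
α = (3/2)·(1 − 3.3737/6.2463) = 0.69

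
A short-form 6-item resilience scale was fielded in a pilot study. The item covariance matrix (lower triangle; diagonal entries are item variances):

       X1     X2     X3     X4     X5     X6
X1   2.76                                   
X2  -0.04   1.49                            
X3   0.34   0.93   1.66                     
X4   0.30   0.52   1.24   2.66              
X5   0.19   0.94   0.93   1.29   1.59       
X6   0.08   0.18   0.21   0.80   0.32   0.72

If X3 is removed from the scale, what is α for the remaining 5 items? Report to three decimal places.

Remaining items: X1, X2, X4, X5, X6 (k = 5).
Σσᵢ² = 2.76 + 1.49 + 2.66 + 1.59 + 0.72 = 9.22
total variance = 9.22 + 2 × 4.58 = 18.38
α (item deleted) = (5/4)·(1 − 9.22/18.38) = 0.623

α = 0.623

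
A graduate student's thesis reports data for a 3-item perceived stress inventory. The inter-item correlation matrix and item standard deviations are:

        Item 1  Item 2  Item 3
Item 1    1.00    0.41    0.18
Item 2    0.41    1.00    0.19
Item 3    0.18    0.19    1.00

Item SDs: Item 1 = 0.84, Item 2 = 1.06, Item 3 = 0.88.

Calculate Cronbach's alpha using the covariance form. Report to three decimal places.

Σσ²ᵢ = 0.84² + 1.06² + 0.88² = 2.6036
Covariances σ_ij = r_ij · s_i · s_j:
  σ(Item 1,Item 2) = 0.41 × 0.84 × 1.06 = 0.3651
  σ(Item 1,Item 3) = 0.18 × 0.84 × 0.88 = 0.1331
  σ(Item 2,Item 3) = 0.19 × 1.06 × 0.88 = 0.1772
σ²_T = Σσ²ᵢ + 2·Σσ_ij = 2.6036 + 2 × 0.6754 = 3.9544
α = (3/2)·(1 − 2.6036/3.9544) = 0.512

Cronbach's alpha = 0.512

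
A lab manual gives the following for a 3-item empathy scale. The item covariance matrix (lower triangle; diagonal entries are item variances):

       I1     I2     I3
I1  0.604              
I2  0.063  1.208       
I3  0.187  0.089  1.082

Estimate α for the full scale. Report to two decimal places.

α = 0.28

Σσ²ᵢ = 0.604 + 1.208 + 1.082 = 2.894
Sum of the distinct covariances = 0.339
σ²_total = 2.894 + 2 × 0.339 = 3.572
α = (k/(k−1))·(1 − Σσ²ᵢ/σ²_total) = (3/2)·(1 − 2.894/3.572) = 0.28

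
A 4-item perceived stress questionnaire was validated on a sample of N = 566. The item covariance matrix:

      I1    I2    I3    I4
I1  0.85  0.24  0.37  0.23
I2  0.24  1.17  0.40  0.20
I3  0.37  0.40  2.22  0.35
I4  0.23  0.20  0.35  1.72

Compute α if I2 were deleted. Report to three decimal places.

α = 0.426

Remaining items: I1, I3, I4 (k = 3).
Σσ²ᵢ = 0.85 + 2.22 + 1.72 = 4.79
σ²_total = 4.79 + 2 × 0.95 = 6.69
α (item deleted) = (3/2)·(1 − 4.79/6.69) = 0.426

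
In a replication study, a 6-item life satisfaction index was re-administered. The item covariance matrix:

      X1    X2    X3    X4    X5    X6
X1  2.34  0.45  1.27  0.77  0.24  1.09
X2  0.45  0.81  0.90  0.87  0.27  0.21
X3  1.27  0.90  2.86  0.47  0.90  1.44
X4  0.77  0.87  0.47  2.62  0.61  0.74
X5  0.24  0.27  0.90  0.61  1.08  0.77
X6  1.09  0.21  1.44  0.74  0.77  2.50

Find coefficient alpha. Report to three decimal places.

α = 0.772

Σσ²ᵢ = 2.34 + 0.81 + 2.86 + 2.62 + 1.08 + 2.50 = 12.21
Σ_{i<j} σ_ij = 11.00
σ²_T = 12.21 + 2 × 11.00 = 34.21
α = (k/(k−1))·(1 − Σσ²ᵢ/σ²_T) = (6/5)·(1 − 12.21/34.21) = 0.772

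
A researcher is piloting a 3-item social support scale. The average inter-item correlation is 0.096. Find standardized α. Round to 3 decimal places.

standardized α = 0.242

Standardized α = k·r̄ / (1 + (k−1)·r̄) = 3 × 0.096 / (1 + 2 × 0.096)
  = 0.2880 / 1.1920 = 0.242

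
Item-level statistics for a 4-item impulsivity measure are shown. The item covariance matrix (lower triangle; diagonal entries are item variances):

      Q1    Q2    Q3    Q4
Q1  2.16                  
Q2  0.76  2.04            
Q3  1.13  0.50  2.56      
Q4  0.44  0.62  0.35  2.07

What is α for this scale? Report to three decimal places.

ΣVar(i) = 2.16 + 2.04 + 2.56 + 2.07 = 8.83
Sum of off-diagonal covariances = 3.80
σ²_total = 8.83 + 2 × 3.80 = 16.43
α = (k/(k−1))·(1 − ΣVar(i)/σ²_total) = (4/3)·(1 − 8.83/16.43) = 0.617

α = 0.617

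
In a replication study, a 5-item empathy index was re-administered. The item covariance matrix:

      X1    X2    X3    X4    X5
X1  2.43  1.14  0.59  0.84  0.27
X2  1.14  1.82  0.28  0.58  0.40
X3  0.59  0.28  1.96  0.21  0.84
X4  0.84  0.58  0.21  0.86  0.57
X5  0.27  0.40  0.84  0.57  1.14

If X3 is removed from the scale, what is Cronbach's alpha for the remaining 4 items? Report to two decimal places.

Remaining items: X1, X2, X4, X5 (k = 4).
sum of item variances = 2.43 + 1.82 + 0.86 + 1.14 = 6.25
σ²_total = 6.25 + 2 × 3.80 = 13.85
α (item deleted) = (4/3)·(1 − 6.25/13.85) = 0.73

α = 0.73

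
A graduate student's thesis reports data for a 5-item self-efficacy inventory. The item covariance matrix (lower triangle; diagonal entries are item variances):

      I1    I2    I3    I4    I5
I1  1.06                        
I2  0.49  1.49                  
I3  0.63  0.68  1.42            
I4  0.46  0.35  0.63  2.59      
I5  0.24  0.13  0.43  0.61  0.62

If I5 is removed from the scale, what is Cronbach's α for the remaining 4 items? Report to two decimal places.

Cronbach's α = 0.66

Remaining items: I1, I2, I3, I4 (k = 4).
Σσ²ᵢ = 1.06 + 1.49 + 1.42 + 2.59 = 6.56
total variance = 6.56 + 2 × 3.24 = 13.04
α (item deleted) = (4/3)·(1 − 6.56/13.04) = 0.66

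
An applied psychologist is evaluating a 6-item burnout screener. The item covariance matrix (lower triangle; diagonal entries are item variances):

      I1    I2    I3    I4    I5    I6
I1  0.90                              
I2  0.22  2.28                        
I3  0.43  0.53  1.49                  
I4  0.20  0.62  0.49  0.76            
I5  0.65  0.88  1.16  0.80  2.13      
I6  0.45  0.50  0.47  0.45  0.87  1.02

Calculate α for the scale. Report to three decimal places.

ΣVar(i) = 0.90 + 2.28 + 1.49 + 0.76 + 2.13 + 1.02 = 8.58
Σ_{i<j} σ_ij = 8.72
σ²_total = 8.58 + 2 × 8.72 = 26.02
α = (k/(k−1))·(1 − ΣVar(i)/σ²_total) = (6/5)·(1 − 8.58/26.02) = 0.804

α = 0.804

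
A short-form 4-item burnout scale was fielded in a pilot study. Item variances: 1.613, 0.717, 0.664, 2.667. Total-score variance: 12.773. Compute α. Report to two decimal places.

α = 0.74

Σσᵢ² = 1.613 + 0.717 + 0.664 + 2.667 = 5.661
α = (k/(k−1))·(1 − Σσᵢ²/total variance) = (4/3)·(1 − 5.661/12.773) = 0.74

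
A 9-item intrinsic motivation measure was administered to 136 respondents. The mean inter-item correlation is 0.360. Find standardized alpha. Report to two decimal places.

Standardized α = k·r̄ / (1 + (k−1)·r̄) = 9 × 0.360 / (1 + 8 × 0.360)
  = 3.2400 / 3.8800 = 0.84

α = 0.84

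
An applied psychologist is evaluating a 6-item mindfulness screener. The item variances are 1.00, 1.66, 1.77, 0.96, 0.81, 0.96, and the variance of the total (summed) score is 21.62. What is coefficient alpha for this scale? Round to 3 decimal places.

α = 0.803

sum of item variances = 1.00 + 1.66 + 1.77 + 0.96 + 0.81 + 0.96 = 7.16
α = (k/(k−1))·(1 − sum of item variances/Var(T)) = (6/5)·(1 − 7.16/21.62) = 0.803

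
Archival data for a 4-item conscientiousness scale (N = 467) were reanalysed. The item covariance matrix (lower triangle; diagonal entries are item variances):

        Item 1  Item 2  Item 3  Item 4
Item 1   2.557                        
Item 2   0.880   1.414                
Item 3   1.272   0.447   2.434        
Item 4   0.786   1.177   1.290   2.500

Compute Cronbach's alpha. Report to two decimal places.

sum of item variances = 2.557 + 1.414 + 2.434 + 2.500 = 8.905
Sum of off-diagonal covariances = 5.852
total variance = 8.905 + 2 × 5.852 = 20.609
α = (k/(k−1))·(1 − sum of item variances/total variance) = (4/3)·(1 − 8.905/20.609) = 0.76

Cronbach's alpha = 0.76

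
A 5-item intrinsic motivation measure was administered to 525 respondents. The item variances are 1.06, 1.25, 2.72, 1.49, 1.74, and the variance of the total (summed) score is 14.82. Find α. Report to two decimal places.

α = 0.55

Σσ²ᵢ = 1.06 + 1.25 + 2.72 + 1.49 + 1.74 = 8.26
α = (k/(k−1))·(1 − Σσ²ᵢ/Var(T)) = (5/4)·(1 − 8.26/14.82) = 0.55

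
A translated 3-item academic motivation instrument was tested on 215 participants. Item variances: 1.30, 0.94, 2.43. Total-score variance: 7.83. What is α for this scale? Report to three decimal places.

α = 0.605

sum of item variances = 1.30 + 0.94 + 2.43 = 4.67
α = (k/(k−1))·(1 − sum of item variances/σ²_T) = (3/2)·(1 − 4.67/7.83) = 0.605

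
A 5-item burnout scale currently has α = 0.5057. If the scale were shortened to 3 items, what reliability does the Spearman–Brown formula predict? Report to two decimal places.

predicted reliability = 0.38

Length factor m = 3/5 = 0.6000
α' = m·α / (1 − (1−m)·α)
   = 3/5 × 0.5057 / (1 − (1 − 3/5) × 0.5057)
   = 0.3034 / 0.7977 = 0.38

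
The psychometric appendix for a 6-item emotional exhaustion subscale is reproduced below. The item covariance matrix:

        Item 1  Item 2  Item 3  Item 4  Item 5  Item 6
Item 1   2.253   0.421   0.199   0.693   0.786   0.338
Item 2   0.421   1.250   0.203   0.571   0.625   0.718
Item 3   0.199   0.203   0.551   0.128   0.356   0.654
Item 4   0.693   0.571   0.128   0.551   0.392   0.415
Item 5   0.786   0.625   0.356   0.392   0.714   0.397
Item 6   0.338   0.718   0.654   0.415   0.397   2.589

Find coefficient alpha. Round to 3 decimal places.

ΣVar(i) = 2.253 + 1.250 + 0.551 + 0.551 + 0.714 + 2.589 = 7.908
Σ_{i<j} σ_ij = 6.896
total variance = 7.908 + 2 × 6.896 = 21.700
α = (k/(k−1))·(1 − ΣVar(i)/total variance) = (6/5)·(1 − 7.908/21.700) = 0.763

coefficient alpha = 0.763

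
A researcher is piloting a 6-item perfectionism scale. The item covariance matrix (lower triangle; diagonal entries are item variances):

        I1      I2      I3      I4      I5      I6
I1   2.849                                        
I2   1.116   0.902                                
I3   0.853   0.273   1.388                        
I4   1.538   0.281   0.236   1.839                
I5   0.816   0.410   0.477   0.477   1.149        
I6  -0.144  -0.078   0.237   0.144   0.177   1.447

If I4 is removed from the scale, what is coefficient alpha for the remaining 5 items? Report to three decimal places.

Remaining items: I1, I2, I3, I5, I6 (k = 5).
sum of item variances = 2.849 + 0.902 + 1.388 + 1.149 + 1.447 = 7.735
σ²_T = 7.735 + 2 × 4.137 = 16.009
α (item deleted) = (5/4)·(1 − 7.735/16.009) = 0.646

coefficient alpha = 0.646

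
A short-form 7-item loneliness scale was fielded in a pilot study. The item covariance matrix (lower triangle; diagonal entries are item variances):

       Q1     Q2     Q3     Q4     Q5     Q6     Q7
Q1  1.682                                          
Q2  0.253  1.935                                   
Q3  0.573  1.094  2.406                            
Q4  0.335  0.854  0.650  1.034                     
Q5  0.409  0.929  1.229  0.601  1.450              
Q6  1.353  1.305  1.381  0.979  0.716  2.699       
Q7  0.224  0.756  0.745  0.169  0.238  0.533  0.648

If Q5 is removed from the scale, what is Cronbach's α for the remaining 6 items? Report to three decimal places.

Cronbach's α = 0.820

Remaining items: Q1, Q2, Q3, Q4, Q6, Q7 (k = 6).
Σσ²ᵢ = 1.682 + 1.935 + 2.406 + 1.034 + 2.699 + 0.648 = 10.404
σ²_T = 10.404 + 2 × 11.204 = 32.812
α (item deleted) = (6/5)·(1 − 10.404/32.812) = 0.820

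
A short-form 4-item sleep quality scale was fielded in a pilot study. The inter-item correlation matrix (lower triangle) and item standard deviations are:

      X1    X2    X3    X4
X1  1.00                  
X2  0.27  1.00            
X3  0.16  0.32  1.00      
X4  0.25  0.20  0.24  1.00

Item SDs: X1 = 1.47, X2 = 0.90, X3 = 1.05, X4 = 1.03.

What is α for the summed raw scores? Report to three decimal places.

α = 0.537

Σσ²ᵢ = 1.47² + 0.90² + 1.05² + 1.03² = 5.1343
Covariances σ_ij = r_ij · s_i · s_j:
  σ(X1,X2) = 0.27 × 1.47 × 0.90 = 0.3572
  σ(X1,X3) = 0.16 × 1.47 × 1.05 = 0.2470
  σ(X1,X4) = 0.25 × 1.47 × 1.03 = 0.3785
  σ(X2,X3) = 0.32 × 0.90 × 1.05 = 0.3024
  σ(X2,X4) = 0.20 × 0.90 × 1.03 = 0.1854
  σ(X3,X4) = 0.24 × 1.05 × 1.03 = 0.2596
σ²_T = Σσ²ᵢ + 2·Σσ_ij = 5.1343 + 2 × 1.7301 = 8.5945
α = (4/3)·(1 − 5.1343/8.5945) = 0.537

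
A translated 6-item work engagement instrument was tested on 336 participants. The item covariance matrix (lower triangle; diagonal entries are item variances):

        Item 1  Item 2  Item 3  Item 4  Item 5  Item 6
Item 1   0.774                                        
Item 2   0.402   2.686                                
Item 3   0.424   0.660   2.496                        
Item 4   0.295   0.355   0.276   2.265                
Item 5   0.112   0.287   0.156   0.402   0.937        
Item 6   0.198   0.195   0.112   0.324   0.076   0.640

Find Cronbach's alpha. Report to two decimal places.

α = 0.56

Σσᵢ² = 0.774 + 2.686 + 2.496 + 2.265 + 0.937 + 0.640 = 9.798
Σ_{i<j} σ_ij = 4.274
σ²_T = 9.798 + 2 × 4.274 = 18.346
α = (k/(k−1))·(1 − Σσᵢ²/σ²_T) = (6/5)·(1 − 9.798/18.346) = 0.56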